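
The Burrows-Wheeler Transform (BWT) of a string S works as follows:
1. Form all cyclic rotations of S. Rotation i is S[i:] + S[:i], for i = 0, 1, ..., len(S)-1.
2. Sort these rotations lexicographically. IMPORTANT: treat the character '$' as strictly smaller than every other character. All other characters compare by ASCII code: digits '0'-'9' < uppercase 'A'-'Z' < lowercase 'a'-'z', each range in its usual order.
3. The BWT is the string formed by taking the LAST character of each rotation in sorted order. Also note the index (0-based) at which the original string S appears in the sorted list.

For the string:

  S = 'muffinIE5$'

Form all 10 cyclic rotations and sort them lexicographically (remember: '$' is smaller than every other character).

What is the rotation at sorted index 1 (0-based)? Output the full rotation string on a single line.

Answer: 5$muffinIE

Derivation:
All 10 rotations (rotation i = S[i:]+S[:i]):
  rot[0] = muffinIE5$
  rot[1] = uffinIE5$m
  rot[2] = ffinIE5$mu
  rot[3] = finIE5$muf
  rot[4] = inIE5$muff
  rot[5] = nIE5$muffi
  rot[6] = IE5$muffin
  rot[7] = E5$muffinI
  rot[8] = 5$muffinIE
  rot[9] = $muffinIE5
Sorted (with $ < everything):
  sorted[0] = $muffinIE5
  sorted[1] = 5$muffinIE
  sorted[2] = E5$muffinI
  sorted[3] = IE5$muffin
  sorted[4] = ffinIE5$mu
  sorted[5] = finIE5$muf
  sorted[6] = inIE5$muff
  sorted[7] = muffinIE5$
  sorted[8] = nIE5$muffi
  sorted[9] = uffinIE5$m
sorted[1] = 5$muffinIE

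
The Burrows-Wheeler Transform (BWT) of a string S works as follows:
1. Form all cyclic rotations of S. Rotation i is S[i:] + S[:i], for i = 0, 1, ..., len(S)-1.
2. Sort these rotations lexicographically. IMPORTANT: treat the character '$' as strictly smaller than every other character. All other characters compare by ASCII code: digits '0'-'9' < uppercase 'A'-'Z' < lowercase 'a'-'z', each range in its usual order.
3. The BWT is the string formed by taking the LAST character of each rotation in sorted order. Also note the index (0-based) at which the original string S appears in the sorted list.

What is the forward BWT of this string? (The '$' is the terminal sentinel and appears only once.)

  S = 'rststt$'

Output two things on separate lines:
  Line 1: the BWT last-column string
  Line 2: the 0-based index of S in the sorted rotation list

Answer: t$rttss
1

Derivation:
All 7 rotations (rotation i = S[i:]+S[:i]):
  rot[0] = rststt$
  rot[1] = ststt$r
  rot[2] = tstt$rs
  rot[3] = stt$rst
  rot[4] = tt$rsts
  rot[5] = t$rstst
  rot[6] = $rststt
Sorted (with $ < everything):
  sorted[0] = $rststt  (last char: 't')
  sorted[1] = rststt$  (last char: '$')
  sorted[2] = ststt$r  (last char: 'r')
  sorted[3] = stt$rst  (last char: 't')
  sorted[4] = t$rstst  (last char: 't')
  sorted[5] = tstt$rs  (last char: 's')
  sorted[6] = tt$rsts  (last char: 's')
Last column: t$rttss
Original string S is at sorted index 1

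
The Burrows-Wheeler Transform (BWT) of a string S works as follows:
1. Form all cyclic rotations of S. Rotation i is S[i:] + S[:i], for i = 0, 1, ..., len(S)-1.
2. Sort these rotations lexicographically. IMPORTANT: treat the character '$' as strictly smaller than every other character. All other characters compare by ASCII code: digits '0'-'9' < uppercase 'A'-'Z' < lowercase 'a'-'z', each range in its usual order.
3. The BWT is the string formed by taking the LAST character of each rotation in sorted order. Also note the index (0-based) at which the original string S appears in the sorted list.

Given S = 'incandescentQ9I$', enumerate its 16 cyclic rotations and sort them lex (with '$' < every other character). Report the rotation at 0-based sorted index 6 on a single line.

Answer: centQ9I$incandes

Derivation:
All 16 rotations (rotation i = S[i:]+S[:i]):
  rot[0] = incandescentQ9I$
  rot[1] = ncandescentQ9I$i
  rot[2] = candescentQ9I$in
  rot[3] = andescentQ9I$inc
  rot[4] = ndescentQ9I$inca
  rot[5] = descentQ9I$incan
  rot[6] = escentQ9I$incand
  rot[7] = scentQ9I$incande
  rot[8] = centQ9I$incandes
  rot[9] = entQ9I$incandesc
  rot[10] = ntQ9I$incandesce
  rot[11] = tQ9I$incandescen
  rot[12] = Q9I$incandescent
  rot[13] = 9I$incandescentQ
  rot[14] = I$incandescentQ9
  rot[15] = $incandescentQ9I
Sorted (with $ < everything):
  sorted[0] = $incandescentQ9I
  sorted[1] = 9I$incandescentQ
  sorted[2] = I$incandescentQ9
  sorted[3] = Q9I$incandescent
  sorted[4] = andescentQ9I$inc
  sorted[5] = candescentQ9I$in
  sorted[6] = centQ9I$incandes
  sorted[7] = descentQ9I$incan
  sorted[8] = entQ9I$incandesc
  sorted[9] = escentQ9I$incand
  sorted[10] = incandescentQ9I$
  sorted[11] = ncandescentQ9I$i
  sorted[12] = ndescentQ9I$inca
  sorted[13] = ntQ9I$incandesce
  sorted[14] = scentQ9I$incande
  sorted[15] = tQ9I$incandescen
sorted[6] = centQ9I$incandes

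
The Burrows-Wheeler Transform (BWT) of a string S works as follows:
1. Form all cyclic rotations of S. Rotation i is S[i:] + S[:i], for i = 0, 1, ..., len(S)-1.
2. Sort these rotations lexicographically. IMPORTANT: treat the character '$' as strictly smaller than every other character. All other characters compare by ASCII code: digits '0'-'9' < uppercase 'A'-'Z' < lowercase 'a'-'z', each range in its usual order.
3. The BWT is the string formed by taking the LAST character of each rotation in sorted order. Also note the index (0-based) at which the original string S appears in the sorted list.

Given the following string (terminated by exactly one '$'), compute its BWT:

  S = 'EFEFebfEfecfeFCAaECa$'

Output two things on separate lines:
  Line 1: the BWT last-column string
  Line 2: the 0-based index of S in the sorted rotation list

All 21 rotations (rotation i = S[i:]+S[:i]):
  rot[0] = EFEFebfEfecfeFCAaECa$
  rot[1] = FEFebfEfecfeFCAaECa$E
  rot[2] = EFebfEfecfeFCAaECa$EF
  rot[3] = FebfEfecfeFCAaECa$EFE
  rot[4] = ebfEfecfeFCAaECa$EFEF
  rot[5] = bfEfecfeFCAaECa$EFEFe
  rot[6] = fEfecfeFCAaECa$EFEFeb
  rot[7] = EfecfeFCAaECa$EFEFebf
  rot[8] = fecfeFCAaECa$EFEFebfE
  rot[9] = ecfeFCAaECa$EFEFebfEf
  rot[10] = cfeFCAaECa$EFEFebfEfe
  rot[11] = feFCAaECa$EFEFebfEfec
  rot[12] = eFCAaECa$EFEFebfEfecf
  rot[13] = FCAaECa$EFEFebfEfecfe
  rot[14] = CAaECa$EFEFebfEfecfeF
  rot[15] = AaECa$EFEFebfEfecfeFC
  rot[16] = aECa$EFEFebfEfecfeFCA
  rot[17] = ECa$EFEFebfEfecfeFCAa
  rot[18] = Ca$EFEFebfEfecfeFCAaE
  rot[19] = a$EFEFebfEfecfeFCAaEC
  rot[20] = $EFEFebfEfecfeFCAaECa
Sorted (with $ < everything):
  sorted[0] = $EFEFebfEfecfeFCAaECa  (last char: 'a')
  sorted[1] = AaECa$EFEFebfEfecfeFC  (last char: 'C')
  sorted[2] = CAaECa$EFEFebfEfecfeF  (last char: 'F')
  sorted[3] = Ca$EFEFebfEfecfeFCAaE  (last char: 'E')
  sorted[4] = ECa$EFEFebfEfecfeFCAa  (last char: 'a')
  sorted[5] = EFEFebfEfecfeFCAaECa$  (last char: '$')
  sorted[6] = EFebfEfecfeFCAaECa$EF  (last char: 'F')
  sorted[7] = EfecfeFCAaECa$EFEFebf  (last char: 'f')
  sorted[8] = FCAaECa$EFEFebfEfecfe  (last char: 'e')
  sorted[9] = FEFebfEfecfeFCAaECa$E  (last char: 'E')
  sorted[10] = FebfEfecfeFCAaECa$EFE  (last char: 'E')
  sorted[11] = a$EFEFebfEfecfeFCAaEC  (last char: 'C')
  sorted[12] = aECa$EFEFebfEfecfeFCA  (last char: 'A')
  sorted[13] = bfEfecfeFCAaECa$EFEFe  (last char: 'e')
  sorted[14] = cfeFCAaECa$EFEFebfEfe  (last char: 'e')
  sorted[15] = eFCAaECa$EFEFebfEfecf  (last char: 'f')
  sorted[16] = ebfEfecfeFCAaECa$EFEF  (last char: 'F')
  sorted[17] = ecfeFCAaECa$EFEFebfEf  (last char: 'f')
  sorted[18] = fEfecfeFCAaECa$EFEFeb  (last char: 'b')
  sorted[19] = feFCAaECa$EFEFebfEfec  (last char: 'c')
  sorted[20] = fecfeFCAaECa$EFEFebfE  (last char: 'E')
Last column: aCFEa$FfeEECAeefFfbcE
Original string S is at sorted index 5

Answer: aCFEa$FfeEECAeefFfbcE
5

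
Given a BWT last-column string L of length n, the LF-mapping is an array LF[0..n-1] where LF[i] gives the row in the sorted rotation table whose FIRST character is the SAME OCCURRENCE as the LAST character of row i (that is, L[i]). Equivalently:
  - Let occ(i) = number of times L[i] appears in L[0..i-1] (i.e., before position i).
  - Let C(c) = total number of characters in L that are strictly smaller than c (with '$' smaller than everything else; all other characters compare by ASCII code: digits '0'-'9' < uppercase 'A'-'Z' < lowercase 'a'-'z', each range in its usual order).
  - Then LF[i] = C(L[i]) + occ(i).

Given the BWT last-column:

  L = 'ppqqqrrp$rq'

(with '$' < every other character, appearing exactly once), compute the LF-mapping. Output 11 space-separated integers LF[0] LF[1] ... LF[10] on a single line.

Char counts: '$':1, 'p':3, 'q':4, 'r':3
C (first-col start): C('$')=0, C('p')=1, C('q')=4, C('r')=8
L[0]='p': occ=0, LF[0]=C('p')+0=1+0=1
L[1]='p': occ=1, LF[1]=C('p')+1=1+1=2
L[2]='q': occ=0, LF[2]=C('q')+0=4+0=4
L[3]='q': occ=1, LF[3]=C('q')+1=4+1=5
L[4]='q': occ=2, LF[4]=C('q')+2=4+2=6
L[5]='r': occ=0, LF[5]=C('r')+0=8+0=8
L[6]='r': occ=1, LF[6]=C('r')+1=8+1=9
L[7]='p': occ=2, LF[7]=C('p')+2=1+2=3
L[8]='$': occ=0, LF[8]=C('$')+0=0+0=0
L[9]='r': occ=2, LF[9]=C('r')+2=8+2=10
L[10]='q': occ=3, LF[10]=C('q')+3=4+3=7

Answer: 1 2 4 5 6 8 9 3 0 10 7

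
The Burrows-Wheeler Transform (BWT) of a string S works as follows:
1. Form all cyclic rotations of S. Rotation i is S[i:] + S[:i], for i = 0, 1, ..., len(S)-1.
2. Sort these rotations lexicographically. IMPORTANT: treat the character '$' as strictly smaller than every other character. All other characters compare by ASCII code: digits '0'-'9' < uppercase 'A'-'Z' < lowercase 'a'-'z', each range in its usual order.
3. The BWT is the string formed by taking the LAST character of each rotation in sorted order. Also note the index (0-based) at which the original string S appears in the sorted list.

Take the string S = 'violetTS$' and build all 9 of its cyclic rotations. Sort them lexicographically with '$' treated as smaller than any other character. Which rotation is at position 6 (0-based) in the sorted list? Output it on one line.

Answer: oletTS$vi

Derivation:
All 9 rotations (rotation i = S[i:]+S[:i]):
  rot[0] = violetTS$
  rot[1] = ioletTS$v
  rot[2] = oletTS$vi
  rot[3] = letTS$vio
  rot[4] = etTS$viol
  rot[5] = tTS$viole
  rot[6] = TS$violet
  rot[7] = S$violetT
  rot[8] = $violetTS
Sorted (with $ < everything):
  sorted[0] = $violetTS
  sorted[1] = S$violetT
  sorted[2] = TS$violet
  sorted[3] = etTS$viol
  sorted[4] = ioletTS$v
  sorted[5] = letTS$vio
  sorted[6] = oletTS$vi
  sorted[7] = tTS$viole
  sorted[8] = violetTS$
sorted[6] = oletTS$vi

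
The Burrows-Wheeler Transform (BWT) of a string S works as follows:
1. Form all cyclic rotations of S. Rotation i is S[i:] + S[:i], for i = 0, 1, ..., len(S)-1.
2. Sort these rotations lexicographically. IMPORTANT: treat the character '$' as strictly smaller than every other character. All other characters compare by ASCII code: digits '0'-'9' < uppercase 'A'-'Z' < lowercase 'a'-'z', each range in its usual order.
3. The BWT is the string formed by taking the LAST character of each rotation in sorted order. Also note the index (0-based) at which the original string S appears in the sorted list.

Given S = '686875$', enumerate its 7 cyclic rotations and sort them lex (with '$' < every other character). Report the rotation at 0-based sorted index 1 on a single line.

All 7 rotations (rotation i = S[i:]+S[:i]):
  rot[0] = 686875$
  rot[1] = 86875$6
  rot[2] = 6875$68
  rot[3] = 875$686
  rot[4] = 75$6868
  rot[5] = 5$68687
  rot[6] = $686875
Sorted (with $ < everything):
  sorted[0] = $686875
  sorted[1] = 5$68687
  sorted[2] = 686875$
  sorted[3] = 6875$68
  sorted[4] = 75$6868
  sorted[5] = 86875$6
  sorted[6] = 875$686
sorted[1] = 5$68687

Answer: 5$68687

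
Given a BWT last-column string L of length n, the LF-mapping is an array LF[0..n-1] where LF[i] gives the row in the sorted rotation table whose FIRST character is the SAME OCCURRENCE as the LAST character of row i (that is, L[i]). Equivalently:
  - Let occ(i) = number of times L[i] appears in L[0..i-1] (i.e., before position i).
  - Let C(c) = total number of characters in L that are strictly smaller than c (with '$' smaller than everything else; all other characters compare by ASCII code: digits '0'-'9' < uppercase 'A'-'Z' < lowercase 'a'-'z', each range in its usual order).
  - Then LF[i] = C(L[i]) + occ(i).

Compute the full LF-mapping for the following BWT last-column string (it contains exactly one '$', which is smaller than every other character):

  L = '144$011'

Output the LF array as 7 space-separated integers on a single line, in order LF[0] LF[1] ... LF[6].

Answer: 2 5 6 0 1 3 4

Derivation:
Char counts: '$':1, '0':1, '1':3, '4':2
C (first-col start): C('$')=0, C('0')=1, C('1')=2, C('4')=5
L[0]='1': occ=0, LF[0]=C('1')+0=2+0=2
L[1]='4': occ=0, LF[1]=C('4')+0=5+0=5
L[2]='4': occ=1, LF[2]=C('4')+1=5+1=6
L[3]='$': occ=0, LF[3]=C('$')+0=0+0=0
L[4]='0': occ=0, LF[4]=C('0')+0=1+0=1
L[5]='1': occ=1, LF[5]=C('1')+1=2+1=3
L[6]='1': occ=2, LF[6]=C('1')+2=2+2=4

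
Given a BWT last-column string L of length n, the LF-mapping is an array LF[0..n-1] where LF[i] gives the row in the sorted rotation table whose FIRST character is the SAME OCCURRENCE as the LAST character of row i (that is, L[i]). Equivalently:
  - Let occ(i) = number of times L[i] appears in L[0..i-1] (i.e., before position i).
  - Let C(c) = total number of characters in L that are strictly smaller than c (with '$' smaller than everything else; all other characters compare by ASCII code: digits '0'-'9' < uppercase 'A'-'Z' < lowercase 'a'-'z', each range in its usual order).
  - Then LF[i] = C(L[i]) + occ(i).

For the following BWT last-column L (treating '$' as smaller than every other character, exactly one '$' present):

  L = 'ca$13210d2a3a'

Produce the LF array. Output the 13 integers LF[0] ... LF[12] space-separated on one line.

Answer: 11 8 0 2 6 4 3 1 12 5 9 7 10

Derivation:
Char counts: '$':1, '0':1, '1':2, '2':2, '3':2, 'a':3, 'c':1, 'd':1
C (first-col start): C('$')=0, C('0')=1, C('1')=2, C('2')=4, C('3')=6, C('a')=8, C('c')=11, C('d')=12
L[0]='c': occ=0, LF[0]=C('c')+0=11+0=11
L[1]='a': occ=0, LF[1]=C('a')+0=8+0=8
L[2]='$': occ=0, LF[2]=C('$')+0=0+0=0
L[3]='1': occ=0, LF[3]=C('1')+0=2+0=2
L[4]='3': occ=0, LF[4]=C('3')+0=6+0=6
L[5]='2': occ=0, LF[5]=C('2')+0=4+0=4
L[6]='1': occ=1, LF[6]=C('1')+1=2+1=3
L[7]='0': occ=0, LF[7]=C('0')+0=1+0=1
L[8]='d': occ=0, LF[8]=C('d')+0=12+0=12
L[9]='2': occ=1, LF[9]=C('2')+1=4+1=5
L[10]='a': occ=1, LF[10]=C('a')+1=8+1=9
L[11]='3': occ=1, LF[11]=C('3')+1=6+1=7
L[12]='a': occ=2, LF[12]=C('a')+2=8+2=10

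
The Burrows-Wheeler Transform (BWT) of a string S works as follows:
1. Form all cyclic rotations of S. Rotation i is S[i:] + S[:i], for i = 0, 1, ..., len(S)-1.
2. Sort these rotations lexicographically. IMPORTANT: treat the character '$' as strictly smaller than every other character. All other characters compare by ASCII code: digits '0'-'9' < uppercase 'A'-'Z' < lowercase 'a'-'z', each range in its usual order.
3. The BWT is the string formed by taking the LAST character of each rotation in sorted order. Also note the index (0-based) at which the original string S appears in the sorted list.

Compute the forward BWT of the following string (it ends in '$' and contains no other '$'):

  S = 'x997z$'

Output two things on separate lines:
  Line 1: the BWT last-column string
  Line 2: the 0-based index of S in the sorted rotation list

All 6 rotations (rotation i = S[i:]+S[:i]):
  rot[0] = x997z$
  rot[1] = 997z$x
  rot[2] = 97z$x9
  rot[3] = 7z$x99
  rot[4] = z$x997
  rot[5] = $x997z
Sorted (with $ < everything):
  sorted[0] = $x997z  (last char: 'z')
  sorted[1] = 7z$x99  (last char: '9')
  sorted[2] = 97z$x9  (last char: '9')
  sorted[3] = 997z$x  (last char: 'x')
  sorted[4] = x997z$  (last char: '$')
  sorted[5] = z$x997  (last char: '7')
Last column: z99x$7
Original string S is at sorted index 4

Answer: z99x$7
4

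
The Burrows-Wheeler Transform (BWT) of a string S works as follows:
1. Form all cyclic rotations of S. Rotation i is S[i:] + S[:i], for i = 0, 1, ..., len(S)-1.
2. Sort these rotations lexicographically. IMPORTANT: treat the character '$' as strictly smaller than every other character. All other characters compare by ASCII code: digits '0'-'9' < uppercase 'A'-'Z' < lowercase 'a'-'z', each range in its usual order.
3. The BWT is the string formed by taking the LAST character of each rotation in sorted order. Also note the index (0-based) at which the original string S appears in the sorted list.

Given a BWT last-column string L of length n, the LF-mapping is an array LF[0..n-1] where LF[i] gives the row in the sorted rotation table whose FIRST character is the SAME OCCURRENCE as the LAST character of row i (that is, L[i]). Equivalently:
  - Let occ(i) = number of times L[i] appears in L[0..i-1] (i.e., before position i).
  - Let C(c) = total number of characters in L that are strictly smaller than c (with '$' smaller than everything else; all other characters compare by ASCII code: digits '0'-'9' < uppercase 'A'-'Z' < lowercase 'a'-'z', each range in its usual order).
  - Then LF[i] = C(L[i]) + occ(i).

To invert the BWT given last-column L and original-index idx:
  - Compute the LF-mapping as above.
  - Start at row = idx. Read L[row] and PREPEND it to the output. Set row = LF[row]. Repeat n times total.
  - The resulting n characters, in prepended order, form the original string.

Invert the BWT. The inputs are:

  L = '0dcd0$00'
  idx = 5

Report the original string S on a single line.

LF mapping: 1 6 5 7 2 0 3 4
Walk LF starting at row 5, prepending L[row]:
  step 1: row=5, L[5]='$', prepend. Next row=LF[5]=0
  step 2: row=0, L[0]='0', prepend. Next row=LF[0]=1
  step 3: row=1, L[1]='d', prepend. Next row=LF[1]=6
  step 4: row=6, L[6]='0', prepend. Next row=LF[6]=3
  step 5: row=3, L[3]='d', prepend. Next row=LF[3]=7
  step 6: row=7, L[7]='0', prepend. Next row=LF[7]=4
  step 7: row=4, L[4]='0', prepend. Next row=LF[4]=2
  step 8: row=2, L[2]='c', prepend. Next row=LF[2]=5
Reversed output: c00d0d0$

Answer: c00d0d0$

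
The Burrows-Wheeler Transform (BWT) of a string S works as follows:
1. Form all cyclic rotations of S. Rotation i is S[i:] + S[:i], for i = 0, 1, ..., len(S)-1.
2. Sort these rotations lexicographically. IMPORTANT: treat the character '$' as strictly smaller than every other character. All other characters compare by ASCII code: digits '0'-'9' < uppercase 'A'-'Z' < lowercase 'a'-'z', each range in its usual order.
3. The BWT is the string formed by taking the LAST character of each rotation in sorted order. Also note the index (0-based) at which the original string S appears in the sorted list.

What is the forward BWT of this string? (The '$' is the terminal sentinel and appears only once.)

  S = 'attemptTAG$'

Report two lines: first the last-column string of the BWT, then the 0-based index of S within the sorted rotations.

Answer: GTAt$tempta
4

Derivation:
All 11 rotations (rotation i = S[i:]+S[:i]):
  rot[0] = attemptTAG$
  rot[1] = ttemptTAG$a
  rot[2] = temptTAG$at
  rot[3] = emptTAG$att
  rot[4] = mptTAG$atte
  rot[5] = ptTAG$attem
  rot[6] = tTAG$attemp
  rot[7] = TAG$attempt
  rot[8] = AG$attemptT
  rot[9] = G$attemptTA
  rot[10] = $attemptTAG
Sorted (with $ < everything):
  sorted[0] = $attemptTAG  (last char: 'G')
  sorted[1] = AG$attemptT  (last char: 'T')
  sorted[2] = G$attemptTA  (last char: 'A')
  sorted[3] = TAG$attempt  (last char: 't')
  sorted[4] = attemptTAG$  (last char: '$')
  sorted[5] = emptTAG$att  (last char: 't')
  sorted[6] = mptTAG$atte  (last char: 'e')
  sorted[7] = ptTAG$attem  (last char: 'm')
  sorted[8] = tTAG$attemp  (last char: 'p')
  sorted[9] = temptTAG$at  (last char: 't')
  sorted[10] = ttemptTAG$a  (last char: 'a')
Last column: GTAt$tempta
Original string S is at sorted index 4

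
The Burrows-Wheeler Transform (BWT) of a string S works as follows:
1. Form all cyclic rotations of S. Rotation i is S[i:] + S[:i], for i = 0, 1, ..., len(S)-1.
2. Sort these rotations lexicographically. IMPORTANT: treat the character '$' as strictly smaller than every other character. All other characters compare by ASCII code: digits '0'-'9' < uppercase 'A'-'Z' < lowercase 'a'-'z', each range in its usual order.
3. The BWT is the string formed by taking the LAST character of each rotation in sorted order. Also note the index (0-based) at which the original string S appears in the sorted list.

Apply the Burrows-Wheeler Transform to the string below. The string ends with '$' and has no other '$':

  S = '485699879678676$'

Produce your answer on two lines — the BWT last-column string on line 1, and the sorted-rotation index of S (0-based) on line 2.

Answer: 6$87895668479796
1

Derivation:
All 16 rotations (rotation i = S[i:]+S[:i]):
  rot[0] = 485699879678676$
  rot[1] = 85699879678676$4
  rot[2] = 5699879678676$48
  rot[3] = 699879678676$485
  rot[4] = 99879678676$4856
  rot[5] = 9879678676$48569
  rot[6] = 879678676$485699
  rot[7] = 79678676$4856998
  rot[8] = 9678676$48569987
  rot[9] = 678676$485699879
  rot[10] = 78676$4856998796
  rot[11] = 8676$48569987967
  rot[12] = 676$485699879678
  rot[13] = 76$4856998796786
  rot[14] = 6$48569987967867
  rot[15] = $485699879678676
Sorted (with $ < everything):
  sorted[0] = $485699879678676  (last char: '6')
  sorted[1] = 485699879678676$  (last char: '$')
  sorted[2] = 5699879678676$48  (last char: '8')
  sorted[3] = 6$48569987967867  (last char: '7')
  sorted[4] = 676$485699879678  (last char: '8')
  sorted[5] = 678676$485699879  (last char: '9')
  sorted[6] = 699879678676$485  (last char: '5')
  sorted[7] = 76$4856998796786  (last char: '6')
  sorted[8] = 78676$4856998796  (last char: '6')
  sorted[9] = 79678676$4856998  (last char: '8')
  sorted[10] = 85699879678676$4  (last char: '4')
  sorted[11] = 8676$48569987967  (last char: '7')
  sorted[12] = 879678676$485699  (last char: '9')
  sorted[13] = 9678676$48569987  (last char: '7')
  sorted[14] = 9879678676$48569  (last char: '9')
  sorted[15] = 99879678676$4856  (last char: '6')
Last column: 6$87895668479796
Original string S is at sorted index 1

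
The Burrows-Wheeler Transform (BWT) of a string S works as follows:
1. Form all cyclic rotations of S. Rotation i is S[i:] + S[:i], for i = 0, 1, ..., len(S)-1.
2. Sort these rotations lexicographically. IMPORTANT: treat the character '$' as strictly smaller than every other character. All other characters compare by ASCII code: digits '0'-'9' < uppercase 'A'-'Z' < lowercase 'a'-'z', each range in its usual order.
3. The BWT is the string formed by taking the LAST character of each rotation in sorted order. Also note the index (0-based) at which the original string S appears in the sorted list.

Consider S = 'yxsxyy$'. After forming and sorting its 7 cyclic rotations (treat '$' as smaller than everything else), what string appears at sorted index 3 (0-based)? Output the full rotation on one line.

Answer: xyy$yxs

Derivation:
All 7 rotations (rotation i = S[i:]+S[:i]):
  rot[0] = yxsxyy$
  rot[1] = xsxyy$y
  rot[2] = sxyy$yx
  rot[3] = xyy$yxs
  rot[4] = yy$yxsx
  rot[5] = y$yxsxy
  rot[6] = $yxsxyy
Sorted (with $ < everything):
  sorted[0] = $yxsxyy
  sorted[1] = sxyy$yx
  sorted[2] = xsxyy$y
  sorted[3] = xyy$yxs
  sorted[4] = y$yxsxy
  sorted[5] = yxsxyy$
  sorted[6] = yy$yxsx
sorted[3] = xyy$yxs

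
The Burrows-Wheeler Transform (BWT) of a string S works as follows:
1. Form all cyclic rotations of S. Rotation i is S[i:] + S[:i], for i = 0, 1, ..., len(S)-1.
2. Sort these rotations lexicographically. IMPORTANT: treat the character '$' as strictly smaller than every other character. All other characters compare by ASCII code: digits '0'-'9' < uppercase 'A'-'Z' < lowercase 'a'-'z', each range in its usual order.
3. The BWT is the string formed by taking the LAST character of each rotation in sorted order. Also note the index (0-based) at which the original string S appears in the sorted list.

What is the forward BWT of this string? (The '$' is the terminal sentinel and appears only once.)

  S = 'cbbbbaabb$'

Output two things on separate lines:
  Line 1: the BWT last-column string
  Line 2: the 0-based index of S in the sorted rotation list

All 10 rotations (rotation i = S[i:]+S[:i]):
  rot[0] = cbbbbaabb$
  rot[1] = bbbbaabb$c
  rot[2] = bbbaabb$cb
  rot[3] = bbaabb$cbb
  rot[4] = baabb$cbbb
  rot[5] = aabb$cbbbb
  rot[6] = abb$cbbbba
  rot[7] = bb$cbbbbaa
  rot[8] = b$cbbbbaab
  rot[9] = $cbbbbaabb
Sorted (with $ < everything):
  sorted[0] = $cbbbbaabb  (last char: 'b')
  sorted[1] = aabb$cbbbb  (last char: 'b')
  sorted[2] = abb$cbbbba  (last char: 'a')
  sorted[3] = b$cbbbbaab  (last char: 'b')
  sorted[4] = baabb$cbbb  (last char: 'b')
  sorted[5] = bb$cbbbbaa  (last char: 'a')
  sorted[6] = bbaabb$cbb  (last char: 'b')
  sorted[7] = bbbaabb$cb  (last char: 'b')
  sorted[8] = bbbbaabb$c  (last char: 'c')
  sorted[9] = cbbbbaabb$  (last char: '$')
Last column: bbabbabbc$
Original string S is at sorted index 9

Answer: bbabbabbc$
9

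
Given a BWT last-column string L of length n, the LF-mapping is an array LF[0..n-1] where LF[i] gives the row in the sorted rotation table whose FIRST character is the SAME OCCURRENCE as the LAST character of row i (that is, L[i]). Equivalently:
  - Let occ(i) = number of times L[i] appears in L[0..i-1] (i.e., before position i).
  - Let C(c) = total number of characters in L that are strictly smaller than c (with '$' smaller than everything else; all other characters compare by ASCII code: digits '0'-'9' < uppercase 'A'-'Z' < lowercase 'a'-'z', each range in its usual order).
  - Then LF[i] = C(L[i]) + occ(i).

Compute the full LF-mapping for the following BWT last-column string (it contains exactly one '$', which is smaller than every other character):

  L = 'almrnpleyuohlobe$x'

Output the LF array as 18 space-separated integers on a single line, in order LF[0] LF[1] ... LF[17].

Char counts: '$':1, 'a':1, 'b':1, 'e':2, 'h':1, 'l':3, 'm':1, 'n':1, 'o':2, 'p':1, 'r':1, 'u':1, 'x':1, 'y':1
C (first-col start): C('$')=0, C('a')=1, C('b')=2, C('e')=3, C('h')=5, C('l')=6, C('m')=9, C('n')=10, C('o')=11, C('p')=13, C('r')=14, C('u')=15, C('x')=16, C('y')=17
L[0]='a': occ=0, LF[0]=C('a')+0=1+0=1
L[1]='l': occ=0, LF[1]=C('l')+0=6+0=6
L[2]='m': occ=0, LF[2]=C('m')+0=9+0=9
L[3]='r': occ=0, LF[3]=C('r')+0=14+0=14
L[4]='n': occ=0, LF[4]=C('n')+0=10+0=10
L[5]='p': occ=0, LF[5]=C('p')+0=13+0=13
L[6]='l': occ=1, LF[6]=C('l')+1=6+1=7
L[7]='e': occ=0, LF[7]=C('e')+0=3+0=3
L[8]='y': occ=0, LF[8]=C('y')+0=17+0=17
L[9]='u': occ=0, LF[9]=C('u')+0=15+0=15
L[10]='o': occ=0, LF[10]=C('o')+0=11+0=11
L[11]='h': occ=0, LF[11]=C('h')+0=5+0=5
L[12]='l': occ=2, LF[12]=C('l')+2=6+2=8
L[13]='o': occ=1, LF[13]=C('o')+1=11+1=12
L[14]='b': occ=0, LF[14]=C('b')+0=2+0=2
L[15]='e': occ=1, LF[15]=C('e')+1=3+1=4
L[16]='$': occ=0, LF[16]=C('$')+0=0+0=0
L[17]='x': occ=0, LF[17]=C('x')+0=16+0=16

Answer: 1 6 9 14 10 13 7 3 17 15 11 5 8 12 2 4 0 16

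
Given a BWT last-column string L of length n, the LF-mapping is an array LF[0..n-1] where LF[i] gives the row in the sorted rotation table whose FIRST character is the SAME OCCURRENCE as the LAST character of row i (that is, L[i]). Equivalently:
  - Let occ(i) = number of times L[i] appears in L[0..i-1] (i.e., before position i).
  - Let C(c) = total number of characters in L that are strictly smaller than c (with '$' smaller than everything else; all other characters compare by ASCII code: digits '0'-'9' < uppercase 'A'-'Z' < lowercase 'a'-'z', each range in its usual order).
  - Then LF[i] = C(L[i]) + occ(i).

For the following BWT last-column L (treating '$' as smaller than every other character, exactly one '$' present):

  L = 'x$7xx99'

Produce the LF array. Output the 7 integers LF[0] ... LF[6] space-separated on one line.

Answer: 4 0 1 5 6 2 3

Derivation:
Char counts: '$':1, '7':1, '9':2, 'x':3
C (first-col start): C('$')=0, C('7')=1, C('9')=2, C('x')=4
L[0]='x': occ=0, LF[0]=C('x')+0=4+0=4
L[1]='$': occ=0, LF[1]=C('$')+0=0+0=0
L[2]='7': occ=0, LF[2]=C('7')+0=1+0=1
L[3]='x': occ=1, LF[3]=C('x')+1=4+1=5
L[4]='x': occ=2, LF[4]=C('x')+2=4+2=6
L[5]='9': occ=0, LF[5]=C('9')+0=2+0=2
L[6]='9': occ=1, LF[6]=C('9')+1=2+1=3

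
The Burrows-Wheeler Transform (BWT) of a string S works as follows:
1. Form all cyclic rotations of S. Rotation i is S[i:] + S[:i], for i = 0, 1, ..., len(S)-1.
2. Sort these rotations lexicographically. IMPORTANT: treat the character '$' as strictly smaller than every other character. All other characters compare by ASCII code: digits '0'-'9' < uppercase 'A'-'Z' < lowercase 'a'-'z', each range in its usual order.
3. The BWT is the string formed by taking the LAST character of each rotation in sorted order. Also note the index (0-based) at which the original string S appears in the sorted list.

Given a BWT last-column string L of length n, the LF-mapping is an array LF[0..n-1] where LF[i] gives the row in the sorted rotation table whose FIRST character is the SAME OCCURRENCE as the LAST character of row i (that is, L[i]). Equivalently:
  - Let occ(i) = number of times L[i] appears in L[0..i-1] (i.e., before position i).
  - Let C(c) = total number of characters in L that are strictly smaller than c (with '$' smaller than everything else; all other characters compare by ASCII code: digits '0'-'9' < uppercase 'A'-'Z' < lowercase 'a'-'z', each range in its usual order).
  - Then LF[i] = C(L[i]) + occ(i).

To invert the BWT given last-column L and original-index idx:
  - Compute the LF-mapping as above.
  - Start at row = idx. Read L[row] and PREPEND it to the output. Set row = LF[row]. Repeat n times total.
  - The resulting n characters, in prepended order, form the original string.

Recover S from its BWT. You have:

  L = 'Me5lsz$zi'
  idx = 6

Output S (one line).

LF mapping: 2 3 1 5 6 7 0 8 4
Walk LF starting at row 6, prepending L[row]:
  step 1: row=6, L[6]='$', prepend. Next row=LF[6]=0
  step 2: row=0, L[0]='M', prepend. Next row=LF[0]=2
  step 3: row=2, L[2]='5', prepend. Next row=LF[2]=1
  step 4: row=1, L[1]='e', prepend. Next row=LF[1]=3
  step 5: row=3, L[3]='l', prepend. Next row=LF[3]=5
  step 6: row=5, L[5]='z', prepend. Next row=LF[5]=7
  step 7: row=7, L[7]='z', prepend. Next row=LF[7]=8
  step 8: row=8, L[8]='i', prepend. Next row=LF[8]=4
  step 9: row=4, L[4]='s', prepend. Next row=LF[4]=6
Reversed output: sizzle5M$

Answer: sizzle5M$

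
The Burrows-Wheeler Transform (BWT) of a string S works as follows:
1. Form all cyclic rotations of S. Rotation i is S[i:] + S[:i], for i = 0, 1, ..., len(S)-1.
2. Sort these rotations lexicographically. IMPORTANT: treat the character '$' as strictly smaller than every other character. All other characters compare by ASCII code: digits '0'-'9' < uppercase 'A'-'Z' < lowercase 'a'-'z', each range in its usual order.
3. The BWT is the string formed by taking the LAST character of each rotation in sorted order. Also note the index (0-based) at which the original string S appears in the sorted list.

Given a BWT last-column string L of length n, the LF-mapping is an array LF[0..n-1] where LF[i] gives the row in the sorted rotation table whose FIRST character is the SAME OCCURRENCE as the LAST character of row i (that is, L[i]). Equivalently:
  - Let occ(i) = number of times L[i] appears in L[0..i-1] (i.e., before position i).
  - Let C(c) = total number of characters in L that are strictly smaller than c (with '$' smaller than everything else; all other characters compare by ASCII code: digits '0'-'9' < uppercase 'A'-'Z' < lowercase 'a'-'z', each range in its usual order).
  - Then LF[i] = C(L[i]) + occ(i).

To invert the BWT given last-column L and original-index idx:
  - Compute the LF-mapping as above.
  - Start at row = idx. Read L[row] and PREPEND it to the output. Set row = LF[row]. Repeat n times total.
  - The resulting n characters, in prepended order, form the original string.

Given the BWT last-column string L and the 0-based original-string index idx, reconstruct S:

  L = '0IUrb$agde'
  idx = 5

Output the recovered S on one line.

Answer: badgerUI0$

Derivation:
LF mapping: 1 2 3 9 5 0 4 8 6 7
Walk LF starting at row 5, prepending L[row]:
  step 1: row=5, L[5]='$', prepend. Next row=LF[5]=0
  step 2: row=0, L[0]='0', prepend. Next row=LF[0]=1
  step 3: row=1, L[1]='I', prepend. Next row=LF[1]=2
  step 4: row=2, L[2]='U', prepend. Next row=LF[2]=3
  step 5: row=3, L[3]='r', prepend. Next row=LF[3]=9
  step 6: row=9, L[9]='e', prepend. Next row=LF[9]=7
  step 7: row=7, L[7]='g', prepend. Next row=LF[7]=8
  step 8: row=8, L[8]='d', prepend. Next row=LF[8]=6
  step 9: row=6, L[6]='a', prepend. Next row=LF[6]=4
  step 10: row=4, L[4]='b', prepend. Next row=LF[4]=5
Reversed output: badgerUI0$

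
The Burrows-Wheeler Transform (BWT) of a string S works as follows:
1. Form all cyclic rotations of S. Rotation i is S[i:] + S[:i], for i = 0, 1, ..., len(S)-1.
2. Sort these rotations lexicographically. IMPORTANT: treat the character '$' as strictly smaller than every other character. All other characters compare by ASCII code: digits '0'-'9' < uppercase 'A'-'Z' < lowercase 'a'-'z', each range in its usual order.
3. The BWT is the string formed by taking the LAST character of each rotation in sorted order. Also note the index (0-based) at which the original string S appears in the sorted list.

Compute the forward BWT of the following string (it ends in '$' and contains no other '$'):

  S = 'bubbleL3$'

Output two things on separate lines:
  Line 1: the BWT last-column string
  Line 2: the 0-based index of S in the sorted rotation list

Answer: 3Leub$lbb
5

Derivation:
All 9 rotations (rotation i = S[i:]+S[:i]):
  rot[0] = bubbleL3$
  rot[1] = ubbleL3$b
  rot[2] = bbleL3$bu
  rot[3] = bleL3$bub
  rot[4] = leL3$bubb
  rot[5] = eL3$bubbl
  rot[6] = L3$bubble
  rot[7] = 3$bubbleL
  rot[8] = $bubbleL3
Sorted (with $ < everything):
  sorted[0] = $bubbleL3  (last char: '3')
  sorted[1] = 3$bubbleL  (last char: 'L')
  sorted[2] = L3$bubble  (last char: 'e')
  sorted[3] = bbleL3$bu  (last char: 'u')
  sorted[4] = bleL3$bub  (last char: 'b')
  sorted[5] = bubbleL3$  (last char: '$')
  sorted[6] = eL3$bubbl  (last char: 'l')
  sorted[7] = leL3$bubb  (last char: 'b')
  sorted[8] = ubbleL3$b  (last char: 'b')
Last column: 3Leub$lbb
Original string S is at sorted index 5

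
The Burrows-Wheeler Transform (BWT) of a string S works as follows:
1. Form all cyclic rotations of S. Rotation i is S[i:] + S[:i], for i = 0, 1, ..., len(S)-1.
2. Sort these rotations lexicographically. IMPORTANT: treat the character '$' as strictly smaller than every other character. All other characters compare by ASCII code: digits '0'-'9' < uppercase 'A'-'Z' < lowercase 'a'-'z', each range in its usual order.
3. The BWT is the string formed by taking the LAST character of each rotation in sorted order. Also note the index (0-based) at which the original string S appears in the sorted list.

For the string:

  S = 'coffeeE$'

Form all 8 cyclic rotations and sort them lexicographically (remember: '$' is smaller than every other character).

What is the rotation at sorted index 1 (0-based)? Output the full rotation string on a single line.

Answer: E$coffee

Derivation:
All 8 rotations (rotation i = S[i:]+S[:i]):
  rot[0] = coffeeE$
  rot[1] = offeeE$c
  rot[2] = ffeeE$co
  rot[3] = feeE$cof
  rot[4] = eeE$coff
  rot[5] = eE$coffe
  rot[6] = E$coffee
  rot[7] = $coffeeE
Sorted (with $ < everything):
  sorted[0] = $coffeeE
  sorted[1] = E$coffee
  sorted[2] = coffeeE$
  sorted[3] = eE$coffe
  sorted[4] = eeE$coff
  sorted[5] = feeE$cof
  sorted[6] = ffeeE$co
  sorted[7] = offeeE$c
sorted[1] = E$coffee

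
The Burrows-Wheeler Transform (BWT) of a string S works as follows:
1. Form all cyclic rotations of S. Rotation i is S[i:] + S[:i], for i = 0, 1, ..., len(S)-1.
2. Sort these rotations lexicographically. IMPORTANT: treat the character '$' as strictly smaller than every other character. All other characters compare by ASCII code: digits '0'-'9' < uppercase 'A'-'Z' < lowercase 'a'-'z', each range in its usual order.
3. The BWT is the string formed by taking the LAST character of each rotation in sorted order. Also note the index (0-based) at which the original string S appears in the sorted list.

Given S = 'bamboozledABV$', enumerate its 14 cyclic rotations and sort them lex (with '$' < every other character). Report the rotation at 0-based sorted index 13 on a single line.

All 14 rotations (rotation i = S[i:]+S[:i]):
  rot[0] = bamboozledABV$
  rot[1] = amboozledABV$b
  rot[2] = mboozledABV$ba
  rot[3] = boozledABV$bam
  rot[4] = oozledABV$bamb
  rot[5] = ozledABV$bambo
  rot[6] = zledABV$bamboo
  rot[7] = ledABV$bambooz
  rot[8] = edABV$bamboozl
  rot[9] = dABV$bamboozle
  rot[10] = ABV$bamboozled
  rot[11] = BV$bamboozledA
  rot[12] = V$bamboozledAB
  rot[13] = $bamboozledABV
Sorted (with $ < everything):
  sorted[0] = $bamboozledABV
  sorted[1] = ABV$bamboozled
  sorted[2] = BV$bamboozledA
  sorted[3] = V$bamboozledAB
  sorted[4] = amboozledABV$b
  sorted[5] = bamboozledABV$
  sorted[6] = boozledABV$bam
  sorted[7] = dABV$bamboozle
  sorted[8] = edABV$bamboozl
  sorted[9] = ledABV$bambooz
  sorted[10] = mboozledABV$ba
  sorted[11] = oozledABV$bamb
  sorted[12] = ozledABV$bambo
  sorted[13] = zledABV$bamboo
sorted[13] = zledABV$bamboo

Answer: zledABV$bamboo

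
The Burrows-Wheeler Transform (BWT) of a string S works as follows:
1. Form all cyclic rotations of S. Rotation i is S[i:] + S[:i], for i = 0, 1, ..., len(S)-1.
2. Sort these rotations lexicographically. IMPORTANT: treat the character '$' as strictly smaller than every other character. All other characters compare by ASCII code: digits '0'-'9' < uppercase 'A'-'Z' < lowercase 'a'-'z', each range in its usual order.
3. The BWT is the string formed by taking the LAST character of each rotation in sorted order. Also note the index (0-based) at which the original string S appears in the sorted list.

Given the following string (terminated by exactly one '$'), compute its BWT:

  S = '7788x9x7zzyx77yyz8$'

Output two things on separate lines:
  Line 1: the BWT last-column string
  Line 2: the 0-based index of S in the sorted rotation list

All 19 rotations (rotation i = S[i:]+S[:i]):
  rot[0] = 7788x9x7zzyx77yyz8$
  rot[1] = 788x9x7zzyx77yyz8$7
  rot[2] = 88x9x7zzyx77yyz8$77
  rot[3] = 8x9x7zzyx77yyz8$778
  rot[4] = x9x7zzyx77yyz8$7788
  rot[5] = 9x7zzyx77yyz8$7788x
  rot[6] = x7zzyx77yyz8$7788x9
  rot[7] = 7zzyx77yyz8$7788x9x
  rot[8] = zzyx77yyz8$7788x9x7
  rot[9] = zyx77yyz8$7788x9x7z
  rot[10] = yx77yyz8$7788x9x7zz
  rot[11] = x77yyz8$7788x9x7zzy
  rot[12] = 77yyz8$7788x9x7zzyx
  rot[13] = 7yyz8$7788x9x7zzyx7
  rot[14] = yyz8$7788x9x7zzyx77
  rot[15] = yz8$7788x9x7zzyx77y
  rot[16] = z8$7788x9x7zzyx77yy
  rot[17] = 8$7788x9x7zzyx77yyz
  rot[18] = $7788x9x7zzyx77yyz8
Sorted (with $ < everything):
  sorted[0] = $7788x9x7zzyx77yyz8  (last char: '8')
  sorted[1] = 7788x9x7zzyx77yyz8$  (last char: '$')
  sorted[2] = 77yyz8$7788x9x7zzyx  (last char: 'x')
  sorted[3] = 788x9x7zzyx77yyz8$7  (last char: '7')
  sorted[4] = 7yyz8$7788x9x7zzyx7  (last char: '7')
  sorted[5] = 7zzyx77yyz8$7788x9x  (last char: 'x')
  sorted[6] = 8$7788x9x7zzyx77yyz  (last char: 'z')
  sorted[7] = 88x9x7zzyx77yyz8$77  (last char: '7')
  sorted[8] = 8x9x7zzyx77yyz8$778  (last char: '8')
  sorted[9] = 9x7zzyx77yyz8$7788x  (last char: 'x')
  sorted[10] = x77yyz8$7788x9x7zzy  (last char: 'y')
  sorted[11] = x7zzyx77yyz8$7788x9  (last char: '9')
  sorted[12] = x9x7zzyx77yyz8$7788  (last char: '8')
  sorted[13] = yx77yyz8$7788x9x7zz  (last char: 'z')
  sorted[14] = yyz8$7788x9x7zzyx77  (last char: '7')
  sorted[15] = yz8$7788x9x7zzyx77y  (last char: 'y')
  sorted[16] = z8$7788x9x7zzyx77yy  (last char: 'y')
  sorted[17] = zyx77yyz8$7788x9x7z  (last char: 'z')
  sorted[18] = zzyx77yyz8$7788x9x7  (last char: '7')
Last column: 8$x77xz78xy98z7yyz7
Original string S is at sorted index 1

Answer: 8$x77xz78xy98z7yyz7
1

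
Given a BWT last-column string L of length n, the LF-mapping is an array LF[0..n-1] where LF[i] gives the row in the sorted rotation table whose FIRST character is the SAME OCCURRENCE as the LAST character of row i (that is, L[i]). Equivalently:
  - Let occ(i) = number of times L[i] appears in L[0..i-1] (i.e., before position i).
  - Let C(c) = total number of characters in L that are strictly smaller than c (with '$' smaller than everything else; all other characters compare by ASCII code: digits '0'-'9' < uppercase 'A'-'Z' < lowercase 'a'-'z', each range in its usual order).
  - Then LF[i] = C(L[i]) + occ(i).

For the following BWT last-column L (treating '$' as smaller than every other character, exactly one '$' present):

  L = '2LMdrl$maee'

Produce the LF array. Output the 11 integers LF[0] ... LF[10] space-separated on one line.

Answer: 1 2 3 5 10 8 0 9 4 6 7

Derivation:
Char counts: '$':1, '2':1, 'L':1, 'M':1, 'a':1, 'd':1, 'e':2, 'l':1, 'm':1, 'r':1
C (first-col start): C('$')=0, C('2')=1, C('L')=2, C('M')=3, C('a')=4, C('d')=5, C('e')=6, C('l')=8, C('m')=9, C('r')=10
L[0]='2': occ=0, LF[0]=C('2')+0=1+0=1
L[1]='L': occ=0, LF[1]=C('L')+0=2+0=2
L[2]='M': occ=0, LF[2]=C('M')+0=3+0=3
L[3]='d': occ=0, LF[3]=C('d')+0=5+0=5
L[4]='r': occ=0, LF[4]=C('r')+0=10+0=10
L[5]='l': occ=0, LF[5]=C('l')+0=8+0=8
L[6]='$': occ=0, LF[6]=C('$')+0=0+0=0
L[7]='m': occ=0, LF[7]=C('m')+0=9+0=9
L[8]='a': occ=0, LF[8]=C('a')+0=4+0=4
L[9]='e': occ=0, LF[9]=C('e')+0=6+0=6
L[10]='e': occ=1, LF[10]=C('e')+1=6+1=7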